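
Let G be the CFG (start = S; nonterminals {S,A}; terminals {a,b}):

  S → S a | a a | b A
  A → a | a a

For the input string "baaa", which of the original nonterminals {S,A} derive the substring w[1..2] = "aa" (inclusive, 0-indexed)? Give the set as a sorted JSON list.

CNF form of G:
  S -> S T0 | T0 T0 | T1 A
  A -> T0 T0 | a
  T0 -> a
  T1 -> b

CYK table (by increasing span) (cells [i..j] with 1 ≤ i ≤ j ≤ 2 only):
  [1..1]={A,T0}  "a"  orig:{A}
  [2..2]={A,T0}  "a"  orig:{A}
  [1..2]={A,S}  "aa"

Original NTs in T[1,2] deriving "aa": ["A", "S"]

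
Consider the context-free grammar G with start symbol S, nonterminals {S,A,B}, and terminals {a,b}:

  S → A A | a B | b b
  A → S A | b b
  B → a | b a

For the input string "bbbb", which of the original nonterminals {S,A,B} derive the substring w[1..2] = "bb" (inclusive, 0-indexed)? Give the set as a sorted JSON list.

CNF form of G:
  S -> A A | T0 T0 | T1 B
  A -> S A | T0 T0
  B -> T0 T1 | a
  T0 -> b
  T1 -> a

CYK table (by increasing span) — only the sub-triangle for w[1..2]:
  T[1,1] 'b' = {T0}  orig:{}
  T[2,2] 'b' = {T0}  orig:{}
  T[1,2] 'bb' = {A,S}

Original NTs in T[1,2] deriving "bb": ["A", "S"]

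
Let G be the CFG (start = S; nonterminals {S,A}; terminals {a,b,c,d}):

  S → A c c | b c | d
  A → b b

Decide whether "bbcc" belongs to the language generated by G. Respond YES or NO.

Convert to CNF:
  S -> A X2 | T0 T1 | d
  A -> T0 T0
  T0 -> b
  T1 -> c
  X2 -> T1 T1

Fill CYK table bottom-up:
  [0..0]={T0}  "b"  orig:{}
  [1..1]={T0}  "b"  orig:{}
  [2..2]={T1}  "c"  orig:{}
  [3..3]={T1}  "c"  orig:{}
  [0..1]={A}  "bb"
  [1..2]={S}  "bc"
  [2..3]={X2}  "cc"  orig:{}
  [0..2]=∅  "bbc"
  [1..3]=∅  "bcc"
  [0..3]={S}  "bbcc"

S ∈ T[0,3] ⇒ YES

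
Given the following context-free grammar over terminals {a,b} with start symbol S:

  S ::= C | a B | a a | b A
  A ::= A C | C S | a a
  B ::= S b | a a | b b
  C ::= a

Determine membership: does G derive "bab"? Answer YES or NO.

Convert to CNF:
  S -> T0 B | T0 T0 | T1 A | a
  A -> A C | C S | T0 T0
  B -> S T1 | T0 T0 | T1 T1
  C -> a
  T0 -> a
  T1 -> b

CYK fill:
  cell(0,0) b: {T1}  orig:{}
  cell(1,1) a: {C,S,T0}  orig:{C,S}
  cell(2,2) b: {T1}  orig:{}
  cell(0,1) ba: ∅
  cell(1,2) ab: {B}
  cell(0,2) bab: ∅

S ∉ T[0,2] ⇒ NO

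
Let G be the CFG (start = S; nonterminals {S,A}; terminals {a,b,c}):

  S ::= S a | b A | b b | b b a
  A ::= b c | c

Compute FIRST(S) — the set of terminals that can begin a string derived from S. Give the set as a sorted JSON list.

Compute FIRST by fixpoint:
iter 1:
  A via A→b c: +{b}
  A via A→c: +{c}
  S via S→b A: +{b}
  FIRST[S]={b}  FIRST[A]={b,c}
iter 2: (no change)
  FIRST[S]={b}  FIRST[A]={b,c}

FIRST(S) = ["b"]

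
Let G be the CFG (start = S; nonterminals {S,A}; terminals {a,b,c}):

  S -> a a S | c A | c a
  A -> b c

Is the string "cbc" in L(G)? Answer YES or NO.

CNF form of G:
  S -> T1 A | T1 T2 | T2 X3
  A -> T0 T1
  T0 -> b
  T1 -> c
  T2 -> a
  X3 -> T2 S

Fill CYK table bottom-up:
  [0..0]={T1}  "c"  orig:{}
  [1..1]={T0}  "b"  orig:{}
  [2..2]={T1}  "c"  orig:{}
  [0..1]=∅  "cb"
  [1..2]={A}  "bc"
  [0..2]={S}  "cbc"

S ∈ T[0,2] ⇒ YES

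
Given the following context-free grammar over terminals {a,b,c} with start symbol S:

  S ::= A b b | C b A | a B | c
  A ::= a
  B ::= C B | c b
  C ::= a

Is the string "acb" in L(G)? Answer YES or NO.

Convert to CNF:
  S -> A X3 | C X4 | T2 B | c
  A -> a
  B -> C B | T0 T1
  C -> a
  T0 -> c
  T1 -> b
  T2 -> a
  X3 -> T1 T1
  X4 -> T1 A

Fill CYK table bottom-up:
  cell(0,0) a: {A,C,T2}  orig:{A,C}
  cell(1,1) c: {S,T0}  orig:{S}
  cell(2,2) b: {T1}  orig:{}
  cell(0,1) ac: ∅
  cell(1,2) cb: {B}
  cell(0,2) acb: {B,S}

S ∈ T[0,2] ⇒ YES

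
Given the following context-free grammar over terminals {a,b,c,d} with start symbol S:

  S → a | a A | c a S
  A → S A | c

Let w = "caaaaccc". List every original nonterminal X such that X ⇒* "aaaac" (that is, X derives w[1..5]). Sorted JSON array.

Convert to CNF:
  S -> T0 A | T1 X2 | a
  A -> S A | c
  T0 -> a
  T1 -> c
  X2 -> T0 S

CYK fill, restricted to cells inside w[1..5]:
  [1..1]={S,T0}  "a"  orig:{S}
  [2..2]={S,T0}  "a"  orig:{S}
  [3..3]={S,T0}  "a"  orig:{S}
  [4..4]={S,T0}  "a"  orig:{S}
  [5..5]={A,T1}  "c"  orig:{A}
  [1..2]={X2}  "aa"  orig:{}
  [2..3]={X2}  "aa"  orig:{}
  [3..4]={X2}  "aa"  orig:{}
  [4..5]={A,S}  "ac"
  [1..3]=∅  "aaa"
  [2..4]=∅  "aaa"
  [3..5]={A,S,X2}  "aac"  orig:{A,S}
  [1..4]=∅  "aaaa"
  [2..5]={A,S,X2}  "aaac"  orig:{A,S}
  [1..5]={A,S,X2}  "aaaac"  orig:{A,S}

Original NTs in T[1,5] deriving "aaaac": ["A", "S"]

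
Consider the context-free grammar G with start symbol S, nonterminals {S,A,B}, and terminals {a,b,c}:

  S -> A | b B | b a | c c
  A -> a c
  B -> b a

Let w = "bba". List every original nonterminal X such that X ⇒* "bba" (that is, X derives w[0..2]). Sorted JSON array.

CNF form of G:
  S -> T0 T1 | T1 T1 | T2 B | T2 T0
  A -> T0 T1
  B -> T2 T0
  T0 -> a
  T1 -> c
  T2 -> b

Fill CYK table bottom-up — only the sub-triangle for w[0..2]:
  cell(0,0) b: {T2}  orig:{}
  cell(1,1) b: {T2}  orig:{}
  cell(2,2) a: {T0}  orig:{}
  cell(0,1) bb: ∅
  cell(1,2) ba: {B,S}
  cell(0,2) bba: {S}

Original NTs in T[0,2] deriving "bba": ["S"]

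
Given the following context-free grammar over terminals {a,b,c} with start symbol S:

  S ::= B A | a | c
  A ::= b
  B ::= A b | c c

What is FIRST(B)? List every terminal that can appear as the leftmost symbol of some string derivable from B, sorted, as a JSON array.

FIRST iteration:
iter 1:
  A via A→b: +{b}
  B via B→A b: +{b}
  B via B→c c: +{c}
  S via S→B A: +{b,c}
  S via S→a: +{a}
  FIRST[S]={a,b,c}  FIRST[A]={b}  FIRST[B]={b,c}
iter 2: (stable)
  FIRST[S]={a,b,c}  FIRST[A]={b}  FIRST[B]={b,c}

FIRST(B) = ["b", "c"]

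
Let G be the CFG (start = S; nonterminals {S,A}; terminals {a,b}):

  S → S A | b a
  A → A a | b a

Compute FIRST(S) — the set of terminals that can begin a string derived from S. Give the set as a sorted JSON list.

FIRST iteration:
iter 1:
  A via A→b a: +{b}
  S via S→b a: +{b}
  FIRST[S]={b}  FIRST[A]={b}
iter 2: (no change)
  FIRST[S]={b}  FIRST[A]={b}

FIRST(S) = ["b"]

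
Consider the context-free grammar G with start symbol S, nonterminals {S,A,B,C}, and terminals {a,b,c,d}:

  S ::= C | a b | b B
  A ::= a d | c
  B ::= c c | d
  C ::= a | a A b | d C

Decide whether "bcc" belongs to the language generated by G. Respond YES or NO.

Convert to CNF:
  S -> T0 T3 | T0 X5 | T1 C | T3 B | a
  A -> T0 T1 | c
  B -> T2 T2 | d
  C -> T0 X4 | T1 C | a
  T0 -> a
  T1 -> d
  T2 -> c
  T3 -> b
  X4 -> A T3
  X5 -> A T3

CYK fill:
  [0..0]={T3}  "b"  orig:{}
  [1..1]={A,T2}  "c"  orig:{A}
  [2..2]={A,T2}  "c"  orig:{A}
  [0..1]=∅  "bc"
  [1..2]={B}  "cc"
  [0..2]={S}  "bcc"

S ∈ T[0,2] ⇒ YES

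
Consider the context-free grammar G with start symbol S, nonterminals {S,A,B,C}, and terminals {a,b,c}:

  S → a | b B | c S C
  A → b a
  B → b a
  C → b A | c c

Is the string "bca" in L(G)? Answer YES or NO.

CNF form of G:
  S -> T0 B | T2 X3 | a
  A -> T0 T1
  B -> T0 T1
  C -> T0 A | T2 T2
  T0 -> b
  T1 -> a
  T2 -> c
  X3 -> S C

CYK fill:
  [0..0]={T0}  "b"  orig:{}
  [1..1]={T2}  "c"  orig:{}
  [2..2]={S,T1}  "a"  orig:{S}
  [0..1]=∅  "bc"
  [1..2]=∅  "ca"
  [0..2]=∅  "bca"

S ∉ T[0,2] ⇒ NO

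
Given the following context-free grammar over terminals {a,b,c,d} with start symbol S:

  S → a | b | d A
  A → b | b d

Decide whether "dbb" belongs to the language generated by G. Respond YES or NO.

CNF form of G:
  S -> T1 A | a | b
  A -> T0 T1 | b
  T0 -> b
  T1 -> d

Fill CYK table bottom-up:
  cell(0,0) d: {T1}  orig:{}
  cell(1,1) b: {A,S,T0}  orig:{A,S}
  cell(2,2) b: {A,S,T0}  orig:{A,S}
  cell(0,1) db: {S}
  cell(1,2) bb: ∅
  cell(0,2) dbb: ∅

S ∉ T[0,2] ⇒ NO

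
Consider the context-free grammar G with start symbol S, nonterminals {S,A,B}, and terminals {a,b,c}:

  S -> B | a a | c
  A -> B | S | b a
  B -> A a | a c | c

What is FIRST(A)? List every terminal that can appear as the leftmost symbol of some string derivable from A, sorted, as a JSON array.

Compute FIRST by fixpoint:
iter 1:
  A via A→b a: +{b}
  B via B→A a: +{b}
  B via B→a c: +{a}
  B via B→c: +{c}
  S via S→B: +{a,b,c}
  FIRST[S]={a,b,c}  FIRST[A]={b}  FIRST[B]={a,b,c}
iter 2:
  A via A→B: +{a,c}
  FIRST[S]={a,b,c}  FIRST[A]={a,b,c}  FIRST[B]={a,b,c}
iter 3: — fixpoint
  FIRST[S]={a,b,c}  FIRST[A]={a,b,c}  FIRST[B]={a,b,c}

FIRST(A) = ["a", "b", "c"]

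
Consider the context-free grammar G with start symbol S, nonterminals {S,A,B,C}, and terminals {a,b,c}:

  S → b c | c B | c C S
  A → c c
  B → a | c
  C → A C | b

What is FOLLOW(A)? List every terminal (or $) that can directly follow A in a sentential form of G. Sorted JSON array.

FIRST sets, iterate to fixpoint:
iter 1:
  A via A→c c: +{c}
  B via B→a: +{a}
  B via B→c: +{c}
  C via C→A C: +{c}
  C via C→b: +{b}
  S via S→b c: +{b}
  S via S→c B: +{c}
  FIRST[S]={b,c}  FIRST[A]={c}  FIRST[B]={a,c}  FIRST[C]={b,c}
iter 2: (no change)
  FIRST[S]={b,c}  FIRST[A]={c}  FIRST[B]={a,c}  FIRST[C]={b,c}

FOLLOW sets:
seed FOLLOW(S) with $
iter 1:
  C→A C: FOLLOW(A) ⊇ FIRST(C) = {b,c}; new: +{b,c}
  S→c B: FOLLOW(B) ⊇ FOLLOW(S) ⊇ {$}; new: +{$}
  S→c C S: FOLLOW(C) ⊇ FIRST(S) = {b,c}; new: +{b,c}
  S: {$}  A: {b,c}  B: {$}  C: {b,c}
iter 2: done
  S: {$}  A: {b,c}  B: {$}  C: {b,c}

FOLLOW(A) = ["b", "c"]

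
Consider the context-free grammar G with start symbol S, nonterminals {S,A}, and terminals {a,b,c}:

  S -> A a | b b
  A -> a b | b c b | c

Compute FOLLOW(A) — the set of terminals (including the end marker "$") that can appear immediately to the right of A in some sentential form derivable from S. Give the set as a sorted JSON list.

FIRST sets, iterate to fixpoint:
iter 1:
  A via A→a b: +{a}
  A via A→b c b: +{b}
  A via A→c: +{c}
  S via S→A a: +{a,b,c}
  S: {a,b,c}  A: {a,b,c}
iter 2: — fixpoint
  S: {a,b,c}  A: {a,b,c}

FOLLOW sets:
initialize: $ ∈ FOLLOW(S)
round 1:
  S→A a: FOLLOW(A) ⊇ FIRST(a) = {a}; new: +{a}
  S: {$}  A: {a}
round 2: done
  S: {$}  A: {a}

FOLLOW(A) = ["a"]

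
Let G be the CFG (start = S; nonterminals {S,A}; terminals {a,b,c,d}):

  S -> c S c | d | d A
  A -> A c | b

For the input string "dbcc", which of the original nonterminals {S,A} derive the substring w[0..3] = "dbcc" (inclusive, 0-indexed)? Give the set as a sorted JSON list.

Convert to CNF:
  S -> T0 X2 | T1 A | d
  A -> A T0 | b
  T0 -> c
  T1 -> d
  X2 -> S T0

Fill CYK table bottom-up, restricted to cells inside w[0..3]:
  [0..0]={S,T1}  "d"  orig:{S}
  [1..1]={A}  "b"
  [2..2]={T0}  "c"  orig:{}
  [3..3]={T0}  "c"  orig:{}
  [0..1]={S}  "db"
  [1..2]={A}  "bc"
  [2..3]=∅  "cc"
  [0..2]={S,X2}  "dbc"  orig:{S}
  [1..3]={A}  "bcc"
  [0..3]={S,X2}  "dbcc"  orig:{S}

Original NTs in T[0,3] deriving "dbcc": ["S"]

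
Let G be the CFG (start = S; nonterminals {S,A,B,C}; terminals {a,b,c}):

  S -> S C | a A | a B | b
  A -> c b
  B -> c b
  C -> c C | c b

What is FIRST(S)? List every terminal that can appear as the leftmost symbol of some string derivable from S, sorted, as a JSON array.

FIRST sets, iterate to fixpoint:
pass 1:
  A via A→c b: +{c}
  B via B→c b: +{c}
  C via C→c C: +{c}
  S via S→a A: +{a}
  S via S→b: +{b}
  FIRST[S]={a,b}  FIRST[A]={c}  FIRST[B]={c}  FIRST[C]={c}
pass 2: (stable)
  FIRST[S]={a,b}  FIRST[A]={c}  FIRST[B]={c}  FIRST[C]={c}

FIRST(S) = ["a", "b"]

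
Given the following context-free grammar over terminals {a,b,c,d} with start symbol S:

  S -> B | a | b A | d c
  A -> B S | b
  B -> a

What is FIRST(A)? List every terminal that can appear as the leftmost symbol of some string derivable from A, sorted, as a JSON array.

FIRST iteration:
iter 1:
  A via A→b: +{b}
  B via B→a: +{a}
  S via S→B: +{a}
  S via S→b A: +{b}
  S via S→d c: +{d}
  FIRST(S)={a,b,d}  FIRST(A)={b}  FIRST(B)={a}
iter 2:
  A via A→B S: +{a}
  FIRST(S)={a,b,d}  FIRST(A)={a,b}  FIRST(B)={a}
iter 3: (no change)
  FIRST(S)={a,b,d}  FIRST(A)={a,b}  FIRST(B)={a}

FIRST(A) = ["a", "b"]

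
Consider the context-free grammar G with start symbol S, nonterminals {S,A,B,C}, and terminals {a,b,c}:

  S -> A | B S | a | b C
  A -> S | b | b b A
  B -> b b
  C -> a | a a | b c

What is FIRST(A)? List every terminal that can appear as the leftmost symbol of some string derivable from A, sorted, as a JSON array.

FIRST iteration:
pass 1:
  A via A→b: +{b}
  B via B→b b: +{b}
  C via C→a: +{a}
  C via C→b c: +{b}
  S via S→A: +{b}
  S via S→a: +{a}
  FIRST(S)={a,b}  FIRST(A)={b}  FIRST(B)={b}  FIRST(C)={a,b}
pass 2:
  A via A→S: +{a}
  FIRST(S)={a,b}  FIRST(A)={a,b}  FIRST(B)={b}  FIRST(C)={a,b}
pass 3: (stable)
  FIRST(S)={a,b}  FIRST(A)={a,b}  FIRST(B)={b}  FIRST(C)={a,b}

FIRST(A) = ["a", "b"]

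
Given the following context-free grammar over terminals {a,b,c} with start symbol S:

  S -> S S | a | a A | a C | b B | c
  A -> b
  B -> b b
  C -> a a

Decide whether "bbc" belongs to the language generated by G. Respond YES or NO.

Convert to CNF:
  S -> S S | T0 B | T1 A | T1 C | a | c
  A -> b
  B -> T0 T0
  C -> T1 T1
  T0 -> b
  T1 -> a

CYK table (by increasing span):
  T[0,0] 'b' = {A,T0}  orig:{A}
  T[1,1] 'b' = {A,T0}  orig:{A}
  T[2,2] 'c' = {S}
  T[0,1] 'bb' = {B}
  T[1,2] 'bc' = ∅
  T[0,2] 'bbc' = ∅

S ∉ T[0,2] ⇒ NO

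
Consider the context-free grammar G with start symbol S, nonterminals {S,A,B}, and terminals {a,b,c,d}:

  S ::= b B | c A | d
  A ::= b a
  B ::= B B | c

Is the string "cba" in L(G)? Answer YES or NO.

Convert to CNF:
  S -> T0 B | T2 A | d
  A -> T0 T1
  B -> B B | c
  T0 -> b
  T1 -> a
  T2 -> c

CYK fill:
  cell(0,0) c: {B,T2}  orig:{B}
  cell(1,1) b: {T0}  orig:{}
  cell(2,2) a: {T1}  orig:{}
  cell(0,1) cb: ∅
  cell(1,2) ba: {A}
  cell(0,2) cba: {S}

S ∈ T[0,2] ⇒ YES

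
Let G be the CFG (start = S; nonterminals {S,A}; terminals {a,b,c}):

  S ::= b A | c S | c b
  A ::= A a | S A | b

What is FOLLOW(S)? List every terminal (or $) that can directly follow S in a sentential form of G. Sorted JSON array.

FIRST iteration:
[1]
  A via A→b: +{b}
  S via S→b A: +{b}
  S via S→c S: +{c}
  FIRST(S)={b,c}  FIRST(A)={b}
[2]
  A via A→S A: +{c}
  FIRST(S)={b,c}  FIRST(A)={b,c}
[3] (stable)
  FIRST(S)={b,c}  FIRST(A)={b,c}

FOLLOW iteration:
seed FOLLOW(S) with $
round 1:
  A→A a: FOLLOW(A) ⊇ FIRST(a) = {a}; new: +{a}
  A→S A: FOLLOW(S) ⊇ FIRST(A) = {b,c}; new: +{b,c}
  S→b A: FOLLOW(A) ⊇ FOLLOW(S) ⊇ {$,b,c}; new: +{$,b,c}
  FOLLOW[S]={$,b,c}  FOLLOW[A]={$,a,b,c}
round 2: — fixpoint
  FOLLOW[S]={$,b,c}  FOLLOW[A]={$,a,b,c}

FOLLOW(S) = ["$", "b", "c"]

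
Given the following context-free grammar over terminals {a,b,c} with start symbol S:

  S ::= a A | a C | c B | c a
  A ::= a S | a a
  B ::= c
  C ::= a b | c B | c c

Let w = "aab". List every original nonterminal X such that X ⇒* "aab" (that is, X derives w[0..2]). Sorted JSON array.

Convert to CNF:
  S -> T0 A | T0 C | T2 B | T2 T0
  A -> T0 S | T0 T0
  B -> c
  C -> T0 T1 | T2 B | T2 T2
  T0 -> a
  T1 -> b
  T2 -> c

CYK table (by increasing span) — only the sub-triangle for w[0..2]:
  cell(0,0) a: {T0}  orig:{}
  cell(1,1) a: {T0}  orig:{}
  cell(2,2) b: {T1}  orig:{}
  cell(0,1) aa: {A}
  cell(1,2) ab: {C}
  cell(0,2) aab: {S}

Original NTs in T[0,2] deriving "aab": ["S"]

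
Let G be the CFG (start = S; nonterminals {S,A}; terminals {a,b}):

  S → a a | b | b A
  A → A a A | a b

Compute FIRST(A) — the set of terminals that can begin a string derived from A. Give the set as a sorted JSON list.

FIRST iteration:
round 1:
  A via A→a b: +{a}
  S via S→a a: +{a}
  S via S→b: +{b}
  S: {a,b}  A: {a}
round 2: — fixpoint
  S: {a,b}  A: {a}

FIRST(A) = ["a"]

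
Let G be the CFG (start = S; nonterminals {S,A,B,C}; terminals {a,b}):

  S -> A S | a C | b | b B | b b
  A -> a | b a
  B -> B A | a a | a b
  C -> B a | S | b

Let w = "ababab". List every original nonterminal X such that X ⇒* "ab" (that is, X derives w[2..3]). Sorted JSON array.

Convert to CNF:
  S -> A S | T0 B | T0 T0 | T1 C | b
  A -> T0 T1 | a
  B -> B A | T1 T0 | T1 T1
  C -> A S | B T1 | T0 B | T0 T0 | T1 C | b
  T0 -> b
  T1 -> a

Fill CYK table bottom-up — only the sub-triangle for w[2..3]:
  cell(2,2) a: {A,T1}  orig:{A}
  cell(3,3) b: {C,S,T0}  orig:{C,S}
  cell(2,3) ab: {B,C,S}

Original NTs in T[2,3] deriving "ab": ["B", "C", "S"]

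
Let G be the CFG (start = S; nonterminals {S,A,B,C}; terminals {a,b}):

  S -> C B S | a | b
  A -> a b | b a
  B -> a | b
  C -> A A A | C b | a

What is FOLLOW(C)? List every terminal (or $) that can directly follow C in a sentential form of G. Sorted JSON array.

FIRST sets, iterate to fixpoint:
round 1:
  A via A→a b: +{a}
  A via A→b a: +{b}
  B via B→a: +{a}
  B via B→b: +{b}
  C via C→A A A: +{a,b}
  S via S→C B S: +{a,b}
  FIRST[S]={a,b}  FIRST[A]={a,b}  FIRST[B]={a,b}  FIRST[C]={a,b}
round 2: (stable)
  FIRST[S]={a,b}  FIRST[A]={a,b}  FIRST[B]={a,b}  FIRST[C]={a,b}

FOLLOW iteration:
FOLLOW(S) := {$}
pass 1:
  C→A A A: FOLLOW(A) ⊇ FIRST(A) = {a,b}; new: +{a,b}
  C→C b: FOLLOW(C) ⊇ FIRST(b) = {b}; new: +{b}
  S→C B S: FOLLOW(C) ⊇ FIRST(B) = {a,b}; new: +{a}
  S→C B S: FOLLOW(B) ⊇ FIRST(S) = {a,b}; new: +{a,b}
  S: {$}  A: {a,b}  B: {a,b}  C: {a,b}
pass 2: (stable)
  S: {$}  A: {a,b}  B: {a,b}  C: {a,b}

FOLLOW(C) = ["a", "b"]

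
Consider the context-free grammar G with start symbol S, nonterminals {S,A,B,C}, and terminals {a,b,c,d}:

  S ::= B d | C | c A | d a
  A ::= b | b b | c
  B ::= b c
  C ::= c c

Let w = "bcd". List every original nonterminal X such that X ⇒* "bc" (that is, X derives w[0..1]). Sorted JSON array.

Convert to CNF:
  S -> B T2 | T1 A | T1 T1 | T2 T3
  A -> T0 T0 | b | c
  B -> T0 T1
  C -> T1 T1
  T0 -> b
  T1 -> c
  T2 -> d
  T3 -> a

CYK table (by increasing span), restricted to cells inside w[0..1]:
  [0..0]={A,T0}  "b"  orig:{A}
  [1..1]={A,T1}  "c"  orig:{A}
  [0..1]={B}  "bc"

Original NTs in T[0,1] deriving "bc": ["B"]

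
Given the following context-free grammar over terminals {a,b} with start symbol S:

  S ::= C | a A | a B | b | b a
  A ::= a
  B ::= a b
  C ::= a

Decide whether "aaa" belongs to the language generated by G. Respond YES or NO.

CNF form of G:
  S -> T0 A | T0 B | T1 T0 | a | b
  A -> a
  B -> T0 T1
  C -> a
  T0 -> a
  T1 -> b

CYK table (by increasing span):
  T[0,0] 'a' = {A,C,S,T0}  orig:{A,C,S}
  T[1,1] 'a' = {A,C,S,T0}  orig:{A,C,S}
  T[2,2] 'a' = {A,C,S,T0}  orig:{A,C,S}
  T[0,1] 'aa' = {S}
  T[1,2] 'aa' = {S}
  T[0,2] 'aaa' = ∅

S ∉ T[0,2] ⇒ NO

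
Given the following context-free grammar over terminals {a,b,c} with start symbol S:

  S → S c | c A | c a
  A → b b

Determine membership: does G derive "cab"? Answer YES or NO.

Convert to CNF:
  S -> S T1 | T1 A | T1 T2
  A -> T0 T0
  T0 -> b
  T1 -> c
  T2 -> a

CYK table (by increasing span):
  [0..0]={T1}  "c"  orig:{}
  [1..1]={T2}  "a"  orig:{}
  [2..2]={T0}  "b"  orig:{}
  [0..1]={S}  "ca"
  [1..2]=∅  "ab"
  [0..2]=∅  "cab"

S ∉ T[0,2] ⇒ NO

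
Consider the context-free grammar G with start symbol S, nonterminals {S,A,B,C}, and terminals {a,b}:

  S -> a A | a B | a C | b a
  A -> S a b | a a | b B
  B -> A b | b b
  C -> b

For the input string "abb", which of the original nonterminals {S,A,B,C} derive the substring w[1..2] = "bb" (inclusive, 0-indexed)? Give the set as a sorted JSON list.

Convert to CNF:
  S -> T0 A | T0 B | T0 C | T1 T0
  A -> S X2 | T0 T0 | T1 B
  B -> A T1 | T1 T1
  C -> b
  T0 -> a
  T1 -> b
  X2 -> T0 T1

CYK table (by increasing span), restricted to cells inside w[1..2]:
  [1..1]={C,T1}  "b"  orig:{C}
  [2..2]={C,T1}  "b"  orig:{C}
  [1..2]={B}  "bb"

Original NTs in T[1,2] deriving "bb": ["B"]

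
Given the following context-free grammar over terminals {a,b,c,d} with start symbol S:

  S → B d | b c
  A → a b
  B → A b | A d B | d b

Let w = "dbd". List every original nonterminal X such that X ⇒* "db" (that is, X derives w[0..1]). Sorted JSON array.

Convert to CNF:
  S -> B T2 | T1 T3
  A -> T0 T1
  B -> A T1 | A X4 | T2 T1
  T0 -> a
  T1 -> b
  T2 -> d
  T3 -> c
  X4 -> T2 B

CYK table (by increasing span), restricted to cells inside w[0..1]:
  T[0,0] 'd' = {T2}  orig:{}
  T[1,1] 'b' = {T1}  orig:{}
  T[0,1] 'db' = {B}

Original NTs in T[0,1] deriving "db": ["B"]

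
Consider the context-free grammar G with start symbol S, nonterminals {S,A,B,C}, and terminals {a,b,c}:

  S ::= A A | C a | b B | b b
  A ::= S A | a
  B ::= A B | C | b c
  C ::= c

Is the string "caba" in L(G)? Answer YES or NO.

Convert to CNF:
  S -> A A | C T2 | T0 B | T0 T0
  A -> S A | a
  B -> A B | T0 T1 | c
  C -> c
  T0 -> b
  T1 -> c
  T2 -> a

CYK table (by increasing span):
  T[0,0] 'c' = {B,C,T1}  orig:{B,C}
  T[1,1] 'a' = {A,T2}  orig:{A}
  T[2,2] 'b' = {T0}  orig:{}
  T[3,3] 'a' = {A,T2}  orig:{A}
  T[0,1] 'ca' = {S}
  T[1,2] 'ab' = ∅
  T[2,3] 'ba' = ∅
  T[0,2] 'cab' = ∅
  T[1,3] 'aba' = ∅
  T[0,3] 'caba' = ∅

S ∉ T[0,3] ⇒ NO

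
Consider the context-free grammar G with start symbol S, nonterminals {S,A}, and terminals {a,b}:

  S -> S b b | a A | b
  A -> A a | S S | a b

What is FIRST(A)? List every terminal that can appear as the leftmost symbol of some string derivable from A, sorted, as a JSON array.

FIRST iteration:
iter 1:
  A via A→a b: +{a}
  S via S→a A: +{a}
  S via S→b: +{b}
  FIRST[S]={a,b}  FIRST[A]={a}
iter 2:
  A via A→S S: +{b}
  FIRST[S]={a,b}  FIRST[A]={a,b}
iter 3: — fixpoint
  FIRST[S]={a,b}  FIRST[A]={a,b}

FIRST(A) = ["a", "b"]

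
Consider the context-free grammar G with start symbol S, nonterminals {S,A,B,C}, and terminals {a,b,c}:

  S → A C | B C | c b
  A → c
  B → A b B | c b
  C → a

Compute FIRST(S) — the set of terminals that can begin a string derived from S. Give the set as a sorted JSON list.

FIRST iteration:
pass 1:
  A via A→c: +{c}
  B via B→A b B: +{c}
  C via C→a: +{a}
  S via S→A C: +{c}
  S: {c}  A: {c}  B: {c}  C: {a}
pass 2: (no change)
  S: {c}  A: {c}  B: {c}  C: {a}

FIRST(S) = ["c"]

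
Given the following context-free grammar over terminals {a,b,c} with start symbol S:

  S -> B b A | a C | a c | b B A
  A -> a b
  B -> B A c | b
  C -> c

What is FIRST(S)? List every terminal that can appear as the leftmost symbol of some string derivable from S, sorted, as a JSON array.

Compute FIRST by fixpoint:
iter 1:
  A via A→a b: +{a}
  B via B→b: +{b}
  C via C→c: +{c}
  S via S→B b A: +{b}
  S via S→a C: +{a}
  S: {a,b}  A: {a}  B: {b}  C: {c}
iter 2: (stable)
  S: {a,b}  A: {a}  B: {b}  C: {c}

FIRST(S) = ["a", "b"]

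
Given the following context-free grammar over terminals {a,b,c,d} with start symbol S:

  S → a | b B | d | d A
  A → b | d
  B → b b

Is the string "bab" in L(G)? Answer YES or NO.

CNF form of G:
  S -> T0 B | T1 A | a | d
  A -> b | d
  B -> T0 T0
  T0 -> b
  T1 -> d

CYK table (by increasing span):
  [0..0]={A,T0}  "b"  orig:{A}
  [1..1]={S}  "a"
  [2..2]={A,T0}  "b"  orig:{A}
  [0..1]=∅  "ba"
  [1..2]=∅  "ab"
  [0..2]=∅  "bab"

S ∉ T[0,2] ⇒ NO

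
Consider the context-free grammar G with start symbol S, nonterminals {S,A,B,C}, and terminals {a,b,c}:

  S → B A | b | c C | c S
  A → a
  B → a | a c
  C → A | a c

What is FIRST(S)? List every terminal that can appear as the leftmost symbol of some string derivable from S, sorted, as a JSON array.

FIRST sets, iterate to fixpoint:
round 1:
  A via A→a: +{a}
  B via B→a: +{a}
  C via C→A: +{a}
  S via S→B A: +{a}
  S via S→b: +{b}
  S via S→c C: +{c}
  S: {a,b,c}  A: {a}  B: {a}  C: {a}
round 2: — fixpoint
  S: {a,b,c}  A: {a}  B: {a}  C: {a}

FIRST(S) = ["a", "b", "c"]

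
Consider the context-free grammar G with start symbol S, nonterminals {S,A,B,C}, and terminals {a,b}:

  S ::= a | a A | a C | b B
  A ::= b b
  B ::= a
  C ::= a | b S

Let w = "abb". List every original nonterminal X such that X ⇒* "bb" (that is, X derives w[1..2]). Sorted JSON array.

CNF form of G:
  S -> T0 B | T1 A | T1 C | a
  A -> T0 T0
  B -> a
  C -> T0 S | a
  T0 -> b
  T1 -> a

CYK table (by increasing span) — only the sub-triangle for w[1..2]:
  T[1,1] 'b' = {T0}  orig:{}
  T[2,2] 'b' = {T0}  orig:{}
  T[1,2] 'bb' = {A}

Original NTs in T[1,2] deriving "bb": ["A"]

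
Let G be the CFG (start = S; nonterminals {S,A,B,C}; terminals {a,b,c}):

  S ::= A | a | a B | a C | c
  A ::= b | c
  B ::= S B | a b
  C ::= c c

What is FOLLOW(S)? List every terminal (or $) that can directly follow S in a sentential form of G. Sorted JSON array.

FIRST sets, iterate to fixpoint:
[1]
  A via A→b: +{b}
  A via A→c: +{c}
  B via B→a b: +{a}
  C via C→c c: +{c}
  S via S→A: +{b,c}
  S via S→a: +{a}
  S: {a,b,c}  A: {b,c}  B: {a}  C: {c}
[2]
  B via B→S B: +{b,c}
  S: {a,b,c}  A: {b,c}  B: {a,b,c}  C: {c}
[3] done
  S: {a,b,c}  A: {b,c}  B: {a,b,c}  C: {c}

FOLLOW iteration:
FOLLOW(S) := {$}
[1]
  B→S B: FOLLOW(S) ⊇ FIRST(B) = {a,b,c}; new: +{a,b,c}
  S→A: FOLLOW(A) ⊇ FOLLOW(S) ⊇ {$,a,b,c}; new: +{$,a,b,c}
  S→a B: FOLLOW(B) ⊇ FOLLOW(S) ⊇ {$,a,b,c}; new: +{$,a,b,c}
  S→a C: FOLLOW(C) ⊇ FOLLOW(S) ⊇ {$,a,b,c}; new: +{$,a,b,c}
  FOLLOW(S)={$,a,b,c}  FOLLOW(A)={$,a,b,c}  FOLLOW(B)={$,a,b,c}  FOLLOW(C)={$,a,b,c}
[2] — fixpoint
  FOLLOW(S)={$,a,b,c}  FOLLOW(A)={$,a,b,c}  FOLLOW(B)={$,a,b,c}  FOLLOW(C)={$,a,b,c}

FOLLOW(S) = ["$", "a", "b", "c"]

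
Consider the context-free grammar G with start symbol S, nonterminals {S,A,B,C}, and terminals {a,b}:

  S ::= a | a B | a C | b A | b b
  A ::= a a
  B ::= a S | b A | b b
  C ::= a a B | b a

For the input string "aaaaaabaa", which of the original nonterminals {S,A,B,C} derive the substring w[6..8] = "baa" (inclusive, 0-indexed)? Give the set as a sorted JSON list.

Convert to CNF:
  S -> T0 B | T0 C | T1 A | T1 T1 | a
  A -> T0 T0
  B -> T0 S | T1 A | T1 T1
  C -> T0 X2 | T1 T0
  T0 -> a
  T1 -> b
  X2 -> T0 B

Fill CYK table bottom-up — only the sub-triangle for w[6..8]:
  cell(6,6) b: {T1}  orig:{}
  cell(7,7) a: {S,T0}  orig:{S}
  cell(8,8) a: {S,T0}  orig:{S}
  cell(6,7) ba: {C}
  cell(7,8) aa: {A,B}
  cell(6,8) baa: {B,S}

Original NTs in T[6,8] deriving "baa": ["B", "S"]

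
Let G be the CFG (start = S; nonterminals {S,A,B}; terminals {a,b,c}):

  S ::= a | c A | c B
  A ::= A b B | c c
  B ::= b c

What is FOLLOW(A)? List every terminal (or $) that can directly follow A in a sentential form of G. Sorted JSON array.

FIRST sets, iterate to fixpoint:
iter 1:
  A via A→c c: +{c}
  B via B→b c: +{b}
  S via S→a: +{a}
  S via S→c A: +{c}
  FIRST(S)={a,c}  FIRST(A)={c}  FIRST(B)={b}
iter 2: done
  FIRST(S)={a,c}  FIRST(A)={c}  FIRST(B)={b}

Compute FOLLOW by fixpoint:
seed FOLLOW(S) with $
[1]
  A→A b B: FOLLOW(A) ⊇ FIRST(b) = {b}; new: +{b}
  A→A b B: FOLLOW(B) ⊇ FOLLOW(A) ⊇ {b}; new: +{b}
  S→c A: FOLLOW(A) ⊇ FOLLOW(S) ⊇ {$}; new: +{$}
  S→c B: FOLLOW(B) ⊇ FOLLOW(S) ⊇ {$}; new: +{$}
  S: {$}  A: {$,b}  B: {$,b}
[2] — fixpoint
  S: {$}  A: {$,b}  B: {$,b}

FOLLOW(A) = ["$", "b"]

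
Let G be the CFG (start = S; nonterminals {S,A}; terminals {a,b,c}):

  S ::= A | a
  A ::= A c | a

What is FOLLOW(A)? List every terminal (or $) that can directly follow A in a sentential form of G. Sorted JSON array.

FIRST sets, iterate to fixpoint:
iter 1:
  A via A→a: +{a}
  S via S→A: +{a}
  FIRST(S)={a}  FIRST(A)={a}
iter 2: (no change)
  FIRST(S)={a}  FIRST(A)={a}

Compute FOLLOW by fixpoint:
seed FOLLOW(S) with $
pass 1:
  A→A c: FOLLOW(A) ⊇ FIRST(c) = {c}; new: +{c}
  S→A: FOLLOW(A) ⊇ FOLLOW(S) ⊇ {$}; new: +{$}
  FOLLOW[S]={$}  FOLLOW[A]={$,c}
pass 2: — fixpoint
  FOLLOW[S]={$}  FOLLOW[A]={$,c}

FOLLOW(A) = ["$", "c"]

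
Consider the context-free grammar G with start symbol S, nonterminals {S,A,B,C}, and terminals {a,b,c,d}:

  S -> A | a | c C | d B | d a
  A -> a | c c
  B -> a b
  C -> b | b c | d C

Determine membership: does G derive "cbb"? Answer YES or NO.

Convert to CNF:
  S -> T0 C | T0 T0 | T3 B | T3 T1 | a
  A -> T0 T0 | a
  B -> T1 T2
  C -> T2 T0 | T3 C | b
  T0 -> c
  T1 -> a
  T2 -> b
  T3 -> d

CYK fill:
  T[0,0] 'c' = {T0}  orig:{}
  T[1,1] 'b' = {C,T2}  orig:{C}
  T[2,2] 'b' = {C,T2}  orig:{C}
  T[0,1] 'cb' = {S}
  T[1,2] 'bb' = ∅
  T[0,2] 'cbb' = ∅

S ∉ T[0,2] ⇒ NO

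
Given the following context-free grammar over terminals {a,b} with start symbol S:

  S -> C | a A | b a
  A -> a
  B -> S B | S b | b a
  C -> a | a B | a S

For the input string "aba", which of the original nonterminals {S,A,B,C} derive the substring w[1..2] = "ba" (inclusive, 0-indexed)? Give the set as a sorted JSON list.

Convert to CNF:
  S -> T0 T1 | T1 A | T1 B | T1 S | a
  A -> a
  B -> S B | S T0 | T0 T1
  C -> T1 B | T1 S | a
  T0 -> b
  T1 -> a

CYK fill, restricted to cells inside w[1..2]:
  [1..1]={T0}  "b"  orig:{}
  [2..2]={A,C,S,T1}  "a"  orig:{A,C,S}
  [1..2]={B,S}  "ba"

Original NTs in T[1,2] deriving "ba": ["B", "S"]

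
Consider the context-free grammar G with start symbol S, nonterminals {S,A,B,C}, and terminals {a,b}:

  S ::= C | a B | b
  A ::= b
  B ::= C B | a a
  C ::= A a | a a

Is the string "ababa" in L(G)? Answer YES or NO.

CNF form of G:
  S -> A T0 | T0 B | T0 T0 | b
  A -> b
  B -> C B | T0 T0
  C -> A T0 | T0 T0
  T0 -> a

Fill CYK table bottom-up:
  [0..0]={T0}  "a"  orig:{}
  [1..1]={A,S}  "b"
  [2..2]={T0}  "a"  orig:{}
  [3..3]={A,S}  "b"
  [4..4]={T0}  "a"  orig:{}
  [0..1]=∅  "ab"
  [1..2]={C,S}  "ba"
  [2..3]=∅  "ab"
  [3..4]={C,S}  "ba"
  [0..2]=∅  "aba"
  [1..3]=∅  "bab"
  [2..4]=∅  "aba"
  [0..3]=∅  "abab"
  [1..4]=∅  "baba"
  [0..4]=∅  "ababa"

S ∉ T[0,4] ⇒ NO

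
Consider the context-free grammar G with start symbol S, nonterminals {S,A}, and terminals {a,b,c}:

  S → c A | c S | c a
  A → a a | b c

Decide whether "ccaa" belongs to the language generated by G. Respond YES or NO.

CNF form of G:
  S -> T2 A | T2 S | T2 T0
  A -> T0 T0 | T1 T2
  T0 -> a
  T1 -> b
  T2 -> c

Fill CYK table bottom-up:
  cell(0,0) c: {T2}  orig:{}
  cell(1,1) c: {T2}  orig:{}
  cell(2,2) a: {T0}  orig:{}
  cell(3,3) a: {T0}  orig:{}
  cell(0,1) cc: ∅
  cell(1,2) ca: {S}
  cell(2,3) aa: {A}
  cell(0,2) cca: {S}
  cell(1,3) caa: {S}
  cell(0,3) ccaa: {S}

S ∈ T[0,3] ⇒ YES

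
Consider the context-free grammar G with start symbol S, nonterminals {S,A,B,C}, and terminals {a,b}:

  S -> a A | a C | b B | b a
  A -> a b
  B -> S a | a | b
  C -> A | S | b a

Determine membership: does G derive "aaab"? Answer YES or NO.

CNF form of G:
  S -> T0 A | T0 C | T1 B | T1 T0
  A -> T0 T1
  B -> S T0 | a | b
  C -> T0 A | T0 C | T0 T1 | T1 B | T1 T0
  T0 -> a
  T1 -> b

CYK table (by increasing span):
  cell(0,0) a: {B,T0}  orig:{B}
  cell(1,1) a: {B,T0}  orig:{B}
  cell(2,2) a: {B,T0}  orig:{B}
  cell(3,3) b: {B,T1}  orig:{B}
  cell(0,1) aa: ∅
  cell(1,2) aa: ∅
  cell(2,3) ab: {A,C}
  cell(0,2) aaa: ∅
  cell(1,3) aab: {C,S}
  cell(0,3) aaab: {C,S}

S ∈ T[0,3] ⇒ YES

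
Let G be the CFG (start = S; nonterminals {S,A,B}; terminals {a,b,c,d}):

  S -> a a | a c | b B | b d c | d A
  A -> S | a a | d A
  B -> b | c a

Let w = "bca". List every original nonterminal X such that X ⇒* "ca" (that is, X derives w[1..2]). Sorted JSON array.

Convert to CNF:
  S -> T0 T0 | T0 T1 | T2 B | T2 X5 | T3 A
  A -> T0 T0 | T0 T1 | T2 B | T2 X4 | T3 A
  B -> T1 T0 | b
  T0 -> a
  T1 -> c
  T2 -> b
  T3 -> d
  X4 -> T3 T1
  X5 -> T3 T1

CYK fill — only the sub-triangle for w[1..2]:
  cell(1,1) c: {T1}  orig:{}
  cell(2,2) a: {T0}  orig:{}
  cell(1,2) ca: {B}

Original NTs in T[1,2] deriving "ca": ["B"]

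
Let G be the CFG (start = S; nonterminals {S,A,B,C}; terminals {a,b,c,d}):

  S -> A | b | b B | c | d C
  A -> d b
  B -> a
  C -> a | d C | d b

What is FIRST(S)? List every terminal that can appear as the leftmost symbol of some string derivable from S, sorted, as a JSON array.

Compute FIRST by fixpoint:
[1]
  A via A→d b: +{d}
  B via B→a: +{a}
  C via C→a: +{a}
  C via C→d C: +{d}
  S via S→A: +{d}
  S via S→b: +{b}
  S via S→c: +{c}
  FIRST(S)={b,c,d}  FIRST(A)={d}  FIRST(B)={a}  FIRST(C)={a,d}
[2] done
  FIRST(S)={b,c,d}  FIRST(A)={d}  FIRST(B)={a}  FIRST(C)={a,d}

FIRST(S) = ["b", "c", "d"]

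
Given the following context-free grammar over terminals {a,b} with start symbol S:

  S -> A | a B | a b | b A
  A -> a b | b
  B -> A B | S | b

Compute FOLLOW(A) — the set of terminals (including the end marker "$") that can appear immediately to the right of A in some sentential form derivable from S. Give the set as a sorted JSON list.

Compute FIRST by fixpoint:
[1]
  A via A→a b: +{a}
  A via A→b: +{b}
  B via B→A B: +{a,b}
  S via S→A: +{a,b}
  S: {a,b}  A: {a,b}  B: {a,b}
[2] — fixpoint
  S: {a,b}  A: {a,b}  B: {a,b}

FOLLOW iteration:
initialize: $ ∈ FOLLOW(S)
iter 1:
  B→A B: FOLLOW(A) ⊇ FIRST(B) = {a,b}; new: +{a,b}
  S→A: FOLLOW(A) ⊇ FOLLOW(S) ⊇ {$}; new: +{$}
  S→a B: FOLLOW(B) ⊇ FOLLOW(S) ⊇ {$}; new: +{$}
  FOLLOW[S]={$}  FOLLOW[A]={$,a,b}  FOLLOW[B]={$}
iter 2: (no change)
  FOLLOW[S]={$}  FOLLOW[A]={$,a,b}  FOLLOW[B]={$}

FOLLOW(A) = ["$", "a", "b"]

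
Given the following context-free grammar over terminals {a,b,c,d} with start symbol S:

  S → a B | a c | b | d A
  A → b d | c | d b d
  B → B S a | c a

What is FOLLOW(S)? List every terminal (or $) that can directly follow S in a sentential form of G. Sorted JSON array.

FIRST iteration:
round 1:
  A via A→b d: +{b}
  A via A→c: +{c}
  A via A→d b d: +{d}
  B via B→c a: +{c}
  S via S→a B: +{a}
  S via S→b: +{b}
  S via S→d A: +{d}
  FIRST[S]={a,b,d}  FIRST[A]={b,c,d}  FIRST[B]={c}
round 2: — fixpoint
  FIRST[S]={a,b,d}  FIRST[A]={b,c,d}  FIRST[B]={c}

FOLLOW iteration:
seed FOLLOW(S) with $
iter 1:
  B→B S a: FOLLOW(B) ⊇ FIRST(S) = {a,b,d}; new: +{a,b,d}
  B→B S a: FOLLOW(S) ⊇ FIRST(a) = {a}; new: +{a}
  S→a B: FOLLOW(B) ⊇ FOLLOW(S) ⊇ {$,a}; new: +{$}
  S→d A: FOLLOW(A) ⊇ FOLLOW(S) ⊇ {$,a}; new: +{$,a}
  FOLLOW(S)={$,a}  FOLLOW(A)={$,a}  FOLLOW(B)={$,a,b,d}
iter 2: — fixpoint
  FOLLOW(S)={$,a}  FOLLOW(A)={$,a}  FOLLOW(B)={$,a,b,d}

FOLLOW(S) = ["$", "a"]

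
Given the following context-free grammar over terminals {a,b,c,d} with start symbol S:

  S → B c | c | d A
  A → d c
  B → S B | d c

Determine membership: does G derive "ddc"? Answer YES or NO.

Convert to CNF:
  S -> B T1 | T0 A | c
  A -> T0 T1
  B -> S B | T0 T1
  T0 -> d
  T1 -> c

CYK fill:
  [0..0]={T0}  "d"  orig:{}
  [1..1]={T0}  "d"  orig:{}
  [2..2]={S,T1}  "c"  orig:{S}
  [0..1]=∅  "dd"
  [1..2]={A,B}  "dc"
  [0..2]={S}  "ddc"

S ∈ T[0,2] ⇒ YES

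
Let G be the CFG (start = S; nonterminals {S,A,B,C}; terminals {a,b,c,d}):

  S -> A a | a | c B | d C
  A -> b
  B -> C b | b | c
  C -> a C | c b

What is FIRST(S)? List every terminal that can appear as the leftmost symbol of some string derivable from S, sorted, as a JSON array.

FIRST iteration:
pass 1:
  A via A→b: +{b}
  B via B→b: +{b}
  B via B→c: +{c}
  C via C→a C: +{a}
  C via C→c b: +{c}
  S via S→A a: +{b}
  S via S→a: +{a}
  S via S→c B: +{c}
  S via S→d C: +{d}
  S: {a,b,c,d}  A: {b}  B: {b,c}  C: {a,c}
pass 2:
  B via B→C b: +{a}
  S: {a,b,c,d}  A: {b}  B: {a,b,c}  C: {a,c}
pass 3: (stable)
  S: {a,b,c,d}  A: {b}  B: {a,b,c}  C: {a,c}

FIRST(S) = ["a", "b", "c", "d"]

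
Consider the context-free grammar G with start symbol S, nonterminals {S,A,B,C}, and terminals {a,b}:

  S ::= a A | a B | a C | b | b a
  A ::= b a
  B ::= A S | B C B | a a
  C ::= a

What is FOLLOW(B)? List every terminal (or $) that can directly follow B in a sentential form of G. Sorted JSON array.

FIRST sets, iterate to fixpoint:
iter 1:
  A via A→b a: +{b}
  B via B→A S: +{b}
  B via B→a a: +{a}
  C via C→a: +{a}
  S via S→a A: +{a}
  S via S→b: +{b}
  FIRST[S]={a,b}  FIRST[A]={b}  FIRST[B]={a,b}  FIRST[C]={a}
iter 2: — fixpoint
  FIRST[S]={a,b}  FIRST[A]={b}  FIRST[B]={a,b}  FIRST[C]={a}

FOLLOW sets:
seed FOLLOW(S) with $
round 1:
  B→A S: FOLLOW(A) ⊇ FIRST(S) = {a,b}; new: +{a,b}
  B→B C B: FOLLOW(B) ⊇ FIRST(C) = {a}; new: +{a}
  B→B C B: FOLLOW(C) ⊇ FIRST(B) = {a,b}; new: +{a,b}
  S→a A: FOLLOW(A) ⊇ FOLLOW(S) ⊇ {$}; new: +{$}
  S→a B: FOLLOW(B) ⊇ FOLLOW(S) ⊇ {$}; new: +{$}
  S→a C: FOLLOW(C) ⊇ FOLLOW(S) ⊇ {$}; new: +{$}
  S: {$}  A: {$,a,b}  B: {$,a}  C: {$,a,b}
round 2:
  B→A S: FOLLOW(S) ⊇ FOLLOW(B) ⊇ {$,a}; new: +{a}
  S: {$,a}  A: {$,a,b}  B: {$,a}  C: {$,a,b}
round 3: — fixpoint
  S: {$,a}  A: {$,a,b}  B: {$,a}  C: {$,a,b}

FOLLOW(B) = ["$", "a"]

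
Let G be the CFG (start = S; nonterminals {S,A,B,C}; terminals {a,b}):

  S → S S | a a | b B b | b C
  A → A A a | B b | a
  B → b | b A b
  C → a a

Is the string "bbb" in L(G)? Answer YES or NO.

CNF form of G:
  S -> S S | T0 T0 | T1 C | T1 X4
  A -> A X2 | B T1 | a
  B -> T1 X3 | b
  C -> T0 T0
  T0 -> a
  T1 -> b
  X2 -> A T0
  X3 -> A T1
  X4 -> B T1

CYK table (by increasing span):
  [0..0]={B,T1}  "b"  orig:{B}
  [1..1]={B,T1}  "b"  orig:{B}
  [2..2]={B,T1}  "b"  orig:{B}
  [0..1]={A,X4}  "bb"  orig:{A}
  [1..2]={A,X4}  "bb"  orig:{A}
  [0..2]={S,X3}  "bbb"  orig:{S}

S ∈ T[0,2] ⇒ YES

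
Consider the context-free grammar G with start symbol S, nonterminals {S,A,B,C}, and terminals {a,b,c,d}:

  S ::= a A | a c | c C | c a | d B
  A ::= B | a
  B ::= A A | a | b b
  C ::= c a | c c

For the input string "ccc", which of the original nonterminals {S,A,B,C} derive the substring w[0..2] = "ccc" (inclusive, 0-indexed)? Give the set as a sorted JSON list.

Convert to CNF:
  S -> T1 C | T1 T2 | T2 A | T2 T1 | T3 B
  A -> A A | T0 T0 | a
  B -> A A | T0 T0 | a
  C -> T1 T1 | T1 T2
  T0 -> b
  T1 -> c
  T2 -> a
  T3 -> d

CYK fill, restricted to cells inside w[0..2]:
  T[0,0] 'c' = {T1}  orig:{}
  T[1,1] 'c' = {T1}  orig:{}
  T[2,2] 'c' = {T1}  orig:{}
  T[0,1] 'cc' = {C}
  T[1,2] 'cc' = {C}
  T[0,2] 'ccc' = {S}

Original NTs in T[0,2] deriving "ccc": ["S"]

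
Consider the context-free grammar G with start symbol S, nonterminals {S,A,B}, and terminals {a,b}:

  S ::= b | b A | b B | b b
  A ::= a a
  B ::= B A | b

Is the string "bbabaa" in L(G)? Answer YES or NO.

CNF form of G:
  S -> T1 A | T1 B | T1 T1 | b
  A -> T0 T0
  B -> B A | b
  T0 -> a
  T1 -> b

Fill CYK table bottom-up:
  T[0,0] 'b' = {B,S,T1}  orig:{B,S}
  T[1,1] 'b' = {B,S,T1}  orig:{B,S}
  T[2,2] 'a' = {T0}  orig:{}
  T[3,3] 'b' = {B,S,T1}  orig:{B,S}
  T[4,4] 'a' = {T0}  orig:{}
  T[5,5] 'a' = {T0}  orig:{}
  T[0,1] 'bb' = {S}
  T[1,2] 'ba' = ∅
  T[2,3] 'ab' = ∅
  T[3,4] 'ba' = ∅
  T[4,5] 'aa' = {A}
  T[0,2] 'bba' = ∅
  T[1,3] 'bab' = ∅
  T[2,4] 'aba' = ∅
  T[3,5] 'baa' = {B,S}
  T[0,3] 'bbab' = ∅
  T[1,4] 'baba' = ∅
  T[2,5] 'abaa' = ∅
  T[0,4] 'bbaba' = ∅
  T[1,5] 'babaa' = ∅
  T[0,5] 'bbabaa' = ∅

S ∉ T[0,5] ⇒ NO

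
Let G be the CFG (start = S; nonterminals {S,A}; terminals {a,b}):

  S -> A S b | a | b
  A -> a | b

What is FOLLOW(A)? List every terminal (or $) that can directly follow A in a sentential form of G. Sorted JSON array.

FIRST sets, iterate to fixpoint:
round 1:
  A via A→a: +{a}
  A via A→b: +{b}
  S via S→A S b: +{a,b}
  FIRST[S]={a,b}  FIRST[A]={a,b}
round 2: (stable)
  FIRST[S]={a,b}  FIRST[A]={a,b}

FOLLOW sets:
FOLLOW(S) := {$}
pass 1:
  S→A S b: FOLLOW(A) ⊇ FIRST(S) = {a,b}; new: +{a,b}
  S→A S b: FOLLOW(S) ⊇ FIRST(b) = {b}; new: +{b}
  FOLLOW(S)={$,b}  FOLLOW(A)={a,b}
pass 2: done
  FOLLOW(S)={$,b}  FOLLOW(A)={a,b}

FOLLOW(A) = ["a", "b"]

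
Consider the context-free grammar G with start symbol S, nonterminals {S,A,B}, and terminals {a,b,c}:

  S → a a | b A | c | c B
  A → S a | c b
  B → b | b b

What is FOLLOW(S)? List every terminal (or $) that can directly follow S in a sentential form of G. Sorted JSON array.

FIRST sets, iterate to fixpoint:
round 1:
  A via A→c b: +{c}
  B via B→b: +{b}
  S via S→a a: +{a}
  S via S→b A: +{b}
  S via S→c: +{c}
  S: {a,b,c}  A: {c}  B: {b}
round 2:
  A via A→S a: +{a,b}
  S: {a,b,c}  A: {a,b,c}  B: {b}
round 3: (stable)
  S: {a,b,c}  A: {a,b,c}  B: {b}

FOLLOW iteration:
FOLLOW(S) := {$}
pass 1:
  A→S a: FOLLOW(S) ⊇ FIRST(a) = {a}; new: +{a}
  S→b A: FOLLOW(A) ⊇ FOLLOW(S) ⊇ {$,a}; new: +{$,a}
  S→c B: FOLLOW(B) ⊇ FOLLOW(S) ⊇ {$,a}; new: +{$,a}
  S: {$,a}  A: {$,a}  B: {$,a}
pass 2: — fixpoint
  S: {$,a}  A: {$,a}  B: {$,a}

FOLLOW(S) = ["$", "a"]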